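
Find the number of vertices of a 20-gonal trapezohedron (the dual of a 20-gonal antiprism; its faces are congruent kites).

42

The n-trapezohedron (dual of the n-antiprism) has V = 2·20 + 2 = 42, E = 4·20 = 80, F = 2·20 = 40.
Check: V − E + F = 42 − 80 + 40 = 2.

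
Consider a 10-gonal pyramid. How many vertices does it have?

11

A pyramid on an n-gon base has one n-gon and n triangles: V = 10 + 1 = 11, E = 2·10 = 20, F = 10 + 1 = 11.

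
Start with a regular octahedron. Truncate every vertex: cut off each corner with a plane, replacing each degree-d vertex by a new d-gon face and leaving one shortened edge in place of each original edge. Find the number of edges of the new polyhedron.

The base solid has V = 6, E = 12, F = 8.
Truncation replaces each original edge-end by a new vertex, so V′ = 2E = 24.
Each original edge survives, and each old vertex of degree d contributes d new edges; summing degrees gives Σd = 2E, so E′ = E + 2E = 3E = 36.
Each original face survives and each original vertex becomes one new face: F′ = F + V = 14.

36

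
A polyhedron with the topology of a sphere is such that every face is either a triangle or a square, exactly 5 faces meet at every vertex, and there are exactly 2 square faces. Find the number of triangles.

24

Let x be the number of triangles; then F = 2 + x.
Edge–face incidences: 2E = 4·2 + 3·x = 8 + 3x.
Every vertex has degree 5, so 5V = 2E.
Euler: V − E + F = 2 ⇒ (2E)/5 − E + (2 + x) = 2.
Multiply by 10: 2·(2E) − 5·(2E) + 10·(2 + x) = 20, i.e. 20 + 10x − 3·(8 + 3x) = 20.
Collecting terms: x − 4 = 20, so x = 24.
Then 2E = 8 + 3·24 = 80, so E = 40, V = 2E/5 = 16, F = 2 + 24 = 26.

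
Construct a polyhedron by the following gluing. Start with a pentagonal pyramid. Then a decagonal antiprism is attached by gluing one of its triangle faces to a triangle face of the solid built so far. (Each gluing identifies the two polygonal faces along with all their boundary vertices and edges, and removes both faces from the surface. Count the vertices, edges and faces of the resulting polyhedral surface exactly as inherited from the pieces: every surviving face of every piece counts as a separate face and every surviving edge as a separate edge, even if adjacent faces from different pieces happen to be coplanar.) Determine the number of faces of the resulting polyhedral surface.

26

A pentagonal pyramid: V=6, E=10, F=6.
Attach a decagonal antiprism (V=20, E=40, F=22) along a 3-gon: merge 3 vertices and 3 edges, delete both glued faces → V=23, E=47, F=26.
Check: V − E + F = 23 − 47 + 26 = 2.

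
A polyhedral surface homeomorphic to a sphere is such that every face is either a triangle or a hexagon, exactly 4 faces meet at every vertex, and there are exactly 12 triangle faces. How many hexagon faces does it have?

2

Let x be the number of hexagons; then F = 12 + x.
Edge–face incidences: 2E = 3·12 + 6·x = 36 + 6x.
Every vertex has degree 4, so 4V = 2E.
Euler: V − E + F = 2 ⇒ (2E)/4 − E + (12 + x) = 2.
Multiply by 8: 2·(2E) − 4·(2E) + 8·(12 + x) = 16, i.e. 96 + 8x − 2·(36 + 6x) = 16.
Collecting terms: −4x + 24 = 16, so −4x = −8, so x = 2.
Then 2E = 36 + 6·2 = 48, so E = 24, V = 2E/4 = 12, F = 12 + 2 = 14.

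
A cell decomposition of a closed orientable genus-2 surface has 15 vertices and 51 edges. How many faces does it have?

34

For a closed orientable surface of genus 2, χ = 2 − 2·2 = -2.
F = -2 − V + E = -2 − 15 + 51 = 34.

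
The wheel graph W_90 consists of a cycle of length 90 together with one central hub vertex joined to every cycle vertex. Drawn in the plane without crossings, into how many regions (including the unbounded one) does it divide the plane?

W_90 has V = 90 + 1 = 91 vertices and E = 2·90 = 180 edges.
By Euler's formula F = 2 − V + E = 2 − 91 + 180 = 91.

91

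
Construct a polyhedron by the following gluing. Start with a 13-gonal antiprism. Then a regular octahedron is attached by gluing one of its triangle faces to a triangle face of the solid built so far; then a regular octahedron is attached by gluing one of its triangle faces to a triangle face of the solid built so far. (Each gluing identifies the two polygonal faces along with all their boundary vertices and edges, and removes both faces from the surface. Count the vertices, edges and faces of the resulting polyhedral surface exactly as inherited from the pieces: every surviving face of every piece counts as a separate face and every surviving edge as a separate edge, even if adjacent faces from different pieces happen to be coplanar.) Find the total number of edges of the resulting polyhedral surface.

A 13-gonal antiprism: V=26, E=52, F=28.
Attach a regular octahedron (V=6, E=12, F=8) along a 3-gon: merge 3 vertices and 3 edges, delete both glued faces → V=29, E=61, F=34.
Attach a regular octahedron (V=6, E=12, F=8) along a 3-gon: merge 3 vertices and 3 edges, delete both glued faces → V=32, E=70, F=40.
Check: V − E + F = 32 − 70 + 40 = 2.

70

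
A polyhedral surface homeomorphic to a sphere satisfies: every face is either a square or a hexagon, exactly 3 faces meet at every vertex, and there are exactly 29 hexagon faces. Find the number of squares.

6

Let x be the number of squares; then F = 29 + x.
Edge–face incidences: 2E = 6·29 + 4·x = 174 + 4x.
Every vertex has degree 3, so 3V = 2E.
Euler: V − E + F = 2 ⇒ (2E)/3 − E + (29 + x) = 2.
Multiply by 6: 2·(2E) − 3·(2E) + 6·(29 + x) = 12, i.e. 174 + 6x − (174 + 4x) = 12.
Collecting terms: 2x = 12, so x = 6.
Then 2E = 174 + 4·6 = 198, so E = 99, V = 2E/3 = 66, F = 29 + 6 = 35.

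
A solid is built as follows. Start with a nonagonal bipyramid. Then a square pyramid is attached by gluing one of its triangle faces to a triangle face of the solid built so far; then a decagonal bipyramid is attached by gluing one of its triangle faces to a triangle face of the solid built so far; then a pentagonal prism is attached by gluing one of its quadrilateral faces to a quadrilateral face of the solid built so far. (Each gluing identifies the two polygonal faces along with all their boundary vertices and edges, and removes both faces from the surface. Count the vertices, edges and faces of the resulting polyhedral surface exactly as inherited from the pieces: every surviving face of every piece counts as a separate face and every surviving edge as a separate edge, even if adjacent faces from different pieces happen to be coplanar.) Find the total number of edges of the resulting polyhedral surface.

70

A nonagonal bipyramid: V=11, E=27, F=18.
Attach a square pyramid (V=5, E=8, F=5) along a 3-gon: merge 3 vertices and 3 edges, delete both glued faces → V=13, E=32, F=21.
Attach a decagonal bipyramid (V=12, E=30, F=20) along a 3-gon: merge 3 vertices and 3 edges, delete both glued faces → V=22, E=59, F=39.
Attach a pentagonal prism (V=10, E=15, F=7) along a 4-gon: merge 4 vertices and 4 edges, delete both glued faces → V=28, E=70, F=44.
Check: V − E + F = 28 − 70 + 44 = 2.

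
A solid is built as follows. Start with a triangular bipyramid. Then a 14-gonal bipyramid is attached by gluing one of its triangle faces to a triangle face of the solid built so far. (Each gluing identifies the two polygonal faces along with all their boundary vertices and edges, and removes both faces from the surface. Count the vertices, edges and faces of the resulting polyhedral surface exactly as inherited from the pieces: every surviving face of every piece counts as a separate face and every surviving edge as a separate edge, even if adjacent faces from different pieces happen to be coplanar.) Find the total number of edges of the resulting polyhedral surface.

48

A triangular bipyramid: V=5, E=9, F=6.
Attach a 14-gonal bipyramid (V=16, E=42, F=28) along a 3-gon: merge 3 vertices and 3 edges, delete both glued faces → V=18, E=48, F=32.
Check: V − E + F = 18 − 48 + 32 = 2.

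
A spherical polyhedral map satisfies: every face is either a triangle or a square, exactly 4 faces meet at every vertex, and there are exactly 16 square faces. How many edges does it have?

Let x be the number of triangles; then F = 16 + x.
Edge–face incidences: 2E = 4·16 + 3·x = 64 + 3x.
Every vertex has degree 4, so 4V = 2E.
Euler: V − E + F = 2 ⇒ (2E)/4 − E + (16 + x) = 2.
Multiply by 8: 2·(2E) − 4·(2E) + 8·(16 + x) = 16, i.e. 128 + 8x − 2·(64 + 3x) = 16.
Collecting terms: 2x = 16, so x = 8.
Then 2E = 64 + 3·8 = 88, so E = 44, V = 2E/4 = 22, F = 16 + 8 = 24.

44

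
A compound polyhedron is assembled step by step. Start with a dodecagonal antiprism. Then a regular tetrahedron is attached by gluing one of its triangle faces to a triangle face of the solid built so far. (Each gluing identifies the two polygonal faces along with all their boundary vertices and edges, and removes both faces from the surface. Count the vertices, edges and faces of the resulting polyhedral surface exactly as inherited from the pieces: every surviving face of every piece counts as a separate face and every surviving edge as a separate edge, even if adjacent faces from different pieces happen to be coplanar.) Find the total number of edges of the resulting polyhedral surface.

A dodecagonal antiprism: V=24, E=48, F=26.
Attach a regular tetrahedron (V=4, E=6, F=4) along a 3-gon: merge 3 vertices and 3 edges, delete both glued faces → V=25, E=51, F=28.
Check: V − E + F = 25 − 51 + 28 = 2.

51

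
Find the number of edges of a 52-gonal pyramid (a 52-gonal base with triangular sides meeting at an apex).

104

A pyramid on an n-gon base has one n-gon and n triangles: V = 52 + 1 = 53, E = 2·52 = 104, F = 52 + 1 = 53.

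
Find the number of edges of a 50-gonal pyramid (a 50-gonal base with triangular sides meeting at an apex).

A pyramid on an n-gon base has one n-gon and n triangles: V = 50 + 1 = 51, E = 2·50 = 100, F = 50 + 1 = 51.

100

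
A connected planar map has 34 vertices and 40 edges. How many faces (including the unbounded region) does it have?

8

Euler's formula for a connected plane graph: V − E + F = 2, so F = 2 − 34 + 40 = 8.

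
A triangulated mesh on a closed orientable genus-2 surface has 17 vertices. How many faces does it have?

38

χ = 2 − 2·2 = -2, and every face is a triangle so 3F = 2E.
V − E + F = -2 with E = 3F/2 gives 17 − (3/2 − 1)·F = -2, so F = 38 and E = 57.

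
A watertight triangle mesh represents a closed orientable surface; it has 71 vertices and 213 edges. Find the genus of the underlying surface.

1

Every face is a triangle and each edge borders two faces, so 3F = 2·213, giving F = 142.
χ = V − E + F = 71 − 213 + 142 = 0.
For a closed orientable surface χ = 2 − 2g, so g = (2 − (0))/2 = 1.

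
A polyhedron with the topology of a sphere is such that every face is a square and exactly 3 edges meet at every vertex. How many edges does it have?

12

Each face has 4 edges and each edge borders two faces, so 2E = 4F.
Each vertex has degree 3, so 3V = 2E and hence V = 4F/3.
Euler: V − E + F = 2 ⇒ (4F/3) − (4F/2) + F = 2.
Multiply by 6: (8 − 12 + 6)F = 12, i.e. 2F = 12.
So F = 6, E = 4·6/2 = 12, V = 4·6/3 = 8.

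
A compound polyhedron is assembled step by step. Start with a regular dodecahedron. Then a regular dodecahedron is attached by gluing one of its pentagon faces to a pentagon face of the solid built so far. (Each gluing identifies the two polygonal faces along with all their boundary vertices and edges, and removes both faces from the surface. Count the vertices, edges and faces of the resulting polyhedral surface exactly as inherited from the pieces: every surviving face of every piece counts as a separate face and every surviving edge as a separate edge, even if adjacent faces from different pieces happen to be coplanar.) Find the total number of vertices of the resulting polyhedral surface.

35

A regular dodecahedron: V=20, E=30, F=12.
Attach a regular dodecahedron (V=20, E=30, F=12) along a 5-gon: merge 5 vertices and 5 edges, delete both glued faces → V=35, E=55, F=22.
Check: V − E + F = 35 − 55 + 22 = 2.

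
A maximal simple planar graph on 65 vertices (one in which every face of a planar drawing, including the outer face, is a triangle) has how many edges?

189

In a plane triangulation 3F = 2E and V − E + F = 2, so E = 3V − 6 = 3·65 − 6 = 189.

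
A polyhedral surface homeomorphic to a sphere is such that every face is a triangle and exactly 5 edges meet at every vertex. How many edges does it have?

Each face has 3 edges and each edge borders two faces, so 2E = 3F.
Each vertex has degree 5, so 5V = 2E and hence V = 3F/5.
Euler: V − E + F = 2 ⇒ (3F/5) − (3F/2) + F = 2.
Multiply by 10: (6 − 15 + 10)F = 20, i.e. 1F = 20.
So F = 20, E = 3·20/2 = 30, V = 3·20/5 = 12.

30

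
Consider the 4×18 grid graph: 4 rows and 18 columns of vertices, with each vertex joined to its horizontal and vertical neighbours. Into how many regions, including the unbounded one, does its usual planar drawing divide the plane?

52

The grid has V = 4·18 = 72 vertices and E = 4·17 + 18·3 = 122 edges.
F = 2 − V + E = 2 − 72 + 122 = 52.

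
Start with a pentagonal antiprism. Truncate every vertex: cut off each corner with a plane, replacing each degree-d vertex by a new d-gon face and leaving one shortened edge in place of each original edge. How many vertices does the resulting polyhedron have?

40

The base solid has V = 10, E = 20, F = 12.
Truncation replaces each original edge-end by a new vertex, so V′ = 2E = 40.
Each original edge survives, and each old vertex of degree d contributes d new edges; summing degrees gives Σd = 2E, so E′ = E + 2E = 3E = 60.
Each original face survives and each original vertex becomes one new face: F′ = F + V = 22.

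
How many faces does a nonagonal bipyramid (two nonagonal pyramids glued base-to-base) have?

A bipyramid over an n-gon has 2n triangular faces and n + 2 vertices: V = 9 + 2 = 11, E = 3·9 = 27, F = 2·9 = 18.
Check: V − E + F = 11 − 27 + 18 = 2.

18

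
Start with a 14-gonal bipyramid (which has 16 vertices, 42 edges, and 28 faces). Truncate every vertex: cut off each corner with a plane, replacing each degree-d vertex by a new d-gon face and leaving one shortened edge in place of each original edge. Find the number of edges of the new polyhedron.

126

Truncation replaces each original edge-end by a new vertex, so V′ = 2E = 84.
Each original edge survives, and each old vertex of degree d contributes d new edges; summing degrees gives Σd = 2E, so E′ = E + 2E = 3E = 126.
Each original face survives and each original vertex becomes one new face: F′ = F + V = 44.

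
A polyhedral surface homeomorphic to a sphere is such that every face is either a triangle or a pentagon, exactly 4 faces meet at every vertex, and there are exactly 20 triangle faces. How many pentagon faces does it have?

Let x be the number of pentagons; then F = 20 + x.
Edge–face incidences: 2E = 3·20 + 5·x = 60 + 5x.
Every vertex has degree 4, so 4V = 2E.
Euler: V − E + F = 2 ⇒ (2E)/4 − E + (20 + x) = 2.
Multiply by 8: 2·(2E) − 4·(2E) + 8·(20 + x) = 16, i.e. 160 + 8x − 2·(60 + 5x) = 16.
Collecting terms: −2x + 40 = 16, so −2x = −24, so x = 12.
Then 2E = 60 + 5·12 = 120, so E = 60, V = 2E/4 = 30, F = 20 + 12 = 32.

12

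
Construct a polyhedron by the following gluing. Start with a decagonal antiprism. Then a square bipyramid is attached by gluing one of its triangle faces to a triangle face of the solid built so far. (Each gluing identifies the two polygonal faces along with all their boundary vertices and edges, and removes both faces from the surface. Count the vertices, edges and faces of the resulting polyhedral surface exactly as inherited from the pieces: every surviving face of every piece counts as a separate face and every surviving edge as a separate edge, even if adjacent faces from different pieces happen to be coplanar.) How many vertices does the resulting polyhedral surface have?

A decagonal antiprism: V=20, E=40, F=22.
Attach a square bipyramid (V=6, E=12, F=8) along a 3-gon: merge 3 vertices and 3 edges, delete both glued faces → V=23, E=49, F=28.
Check: V − E + F = 23 − 49 + 28 = 2.

23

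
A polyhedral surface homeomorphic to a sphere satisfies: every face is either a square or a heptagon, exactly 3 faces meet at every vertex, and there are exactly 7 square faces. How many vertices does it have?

Let x be the number of heptagons; then F = 7 + x.
Edge–face incidences: 2E = 4·7 + 7·x = 28 + 7x.
Every vertex has degree 3, so 3V = 2E.
Euler: V − E + F = 2 ⇒ (2E)/3 − E + (7 + x) = 2.
Multiply by 6: 2·(2E) − 3·(2E) + 6·(7 + x) = 12, i.e. 42 + 6x − (28 + 7x) = 12.
Collecting terms: −x + 14 = 12, so −x = −2, so x = 2.
Then 2E = 28 + 7·2 = 42, so E = 21, V = 2E/3 = 14, F = 7 + 2 = 9.

14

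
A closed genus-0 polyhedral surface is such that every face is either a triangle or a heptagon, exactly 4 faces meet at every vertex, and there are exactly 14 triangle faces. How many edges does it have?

28

Let x be the number of heptagons; then F = 14 + x.
Edge–face incidences: 2E = 3·14 + 7·x = 42 + 7x.
Every vertex has degree 4, so 4V = 2E.
Euler: V − E + F = 2 ⇒ (2E)/4 − E + (14 + x) = 2.
Multiply by 8: 2·(2E) − 4·(2E) + 8·(14 + x) = 16, i.e. 112 + 8x − 2·(42 + 7x) = 16.
Collecting terms: −6x + 28 = 16, so −6x = −12, so x = 2.
Then 2E = 42 + 7·2 = 56, so E = 28, V = 2E/4 = 14, F = 14 + 2 = 16.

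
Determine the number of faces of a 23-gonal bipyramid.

46

A bipyramid over an n-gon has 2n triangular faces and n + 2 vertices: V = 23 + 2 = 25, E = 3·23 = 69, F = 2·23 = 46.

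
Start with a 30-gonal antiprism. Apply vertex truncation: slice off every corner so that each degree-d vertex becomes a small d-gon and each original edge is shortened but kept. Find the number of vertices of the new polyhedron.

The base solid has V = 60, E = 120, F = 62.
Truncation replaces each original edge-end by a new vertex, so V′ = 2E = 240.
Each original edge survives, and each old vertex of degree d contributes d new edges; summing degrees gives Σd = 2E, so E′ = E + 2E = 3E = 360.
Each original face survives and each original vertex becomes one new face: F′ = F + V = 122.

240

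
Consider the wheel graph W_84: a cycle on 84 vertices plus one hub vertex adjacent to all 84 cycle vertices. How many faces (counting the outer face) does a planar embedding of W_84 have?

85

W_84 has V = 84 + 1 = 85 vertices and E = 2·84 = 168 edges.
By Euler's formula F = 2 − V + E = 2 − 85 + 168 = 85.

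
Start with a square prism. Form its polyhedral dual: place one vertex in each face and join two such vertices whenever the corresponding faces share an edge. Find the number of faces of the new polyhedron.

8

The base solid has V = 8, E = 12, F = 6.
The dual swaps V and F and preserves E: V′ = F = 6, E′ = E = 12, F′ = V = 8.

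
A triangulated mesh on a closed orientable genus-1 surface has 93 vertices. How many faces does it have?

χ = 2 − 2·1 = 0, and every face is a triangle so 3F = 2E.
V − E + F = 0 with E = 3F/2 gives 93 − (3/2 − 1)·F = 0, so F = 186 and E = 279.

186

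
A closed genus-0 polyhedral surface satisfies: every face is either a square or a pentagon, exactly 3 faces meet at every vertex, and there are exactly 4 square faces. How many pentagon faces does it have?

4

Let x be the number of pentagons; then F = 4 + x.
Edge–face incidences: 2E = 4·4 + 5·x = 16 + 5x.
Every vertex has degree 3, so 3V = 2E.
Euler: V − E + F = 2 ⇒ (2E)/3 − E + (4 + x) = 2.
Multiply by 6: 2·(2E) − 3·(2E) + 6·(4 + x) = 12, i.e. 24 + 6x − (16 + 5x) = 12.
Collecting terms: x + 8 = 12, so x = 4.
Then 2E = 16 + 5·4 = 36, so E = 18, V = 2E/3 = 12, F = 4 + 4 = 8.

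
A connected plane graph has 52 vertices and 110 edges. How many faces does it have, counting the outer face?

60

Euler's formula for a connected plane graph: V − E + F = 2, so F = 2 − 52 + 110 = 60.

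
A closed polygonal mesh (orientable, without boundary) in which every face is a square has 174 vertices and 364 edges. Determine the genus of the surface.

Every face is a square and each edge borders two faces, so 4F = 2·364, giving F = 182.
χ = V − E + F = 174 − 364 + 182 = -8.
For a closed orientable surface χ = 2 − 2g, so g = (2 − (-8))/2 = 5.

5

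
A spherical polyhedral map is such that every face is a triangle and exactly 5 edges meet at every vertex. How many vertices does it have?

Each face has 3 edges and each edge borders two faces, so 2E = 3F.
Each vertex has degree 5, so 5V = 2E and hence V = 3F/5.
Euler: V − E + F = 2 ⇒ (3F/5) − (3F/2) + F = 2.
Multiply by 10: (6 − 15 + 10)F = 20, i.e. 1F = 20.
So F = 20, E = 3·20/2 = 30, V = 3·20/5 = 12.

12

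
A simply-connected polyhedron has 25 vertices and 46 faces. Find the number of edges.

69

Here V − E + F = 2.
E = V + F − (2) = 25 + 46 − (2) = 69.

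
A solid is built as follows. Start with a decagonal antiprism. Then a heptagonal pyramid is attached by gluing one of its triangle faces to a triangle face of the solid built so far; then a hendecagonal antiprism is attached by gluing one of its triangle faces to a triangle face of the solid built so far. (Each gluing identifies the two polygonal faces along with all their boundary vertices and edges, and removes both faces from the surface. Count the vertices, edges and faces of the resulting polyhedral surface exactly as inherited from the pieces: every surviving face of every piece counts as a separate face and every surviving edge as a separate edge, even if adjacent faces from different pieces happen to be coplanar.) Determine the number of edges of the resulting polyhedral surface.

92

A decagonal antiprism: V=20, E=40, F=22.
Attach a heptagonal pyramid (V=8, E=14, F=8) along a 3-gon: merge 3 vertices and 3 edges, delete both glued faces → V=25, E=51, F=28.
Attach a hendecagonal antiprism (V=22, E=44, F=24) along a 3-gon: merge 3 vertices and 3 edges, delete both glued faces → V=44, E=92, F=50.
Check: V − E + F = 44 − 92 + 50 = 2.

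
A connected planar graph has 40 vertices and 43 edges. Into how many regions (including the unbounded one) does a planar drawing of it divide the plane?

Euler's formula for a connected plane graph: V − E + F = 2, so F = 2 − 40 + 43 = 5.

5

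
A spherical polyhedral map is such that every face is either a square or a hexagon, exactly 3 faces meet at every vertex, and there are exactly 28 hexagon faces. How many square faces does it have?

6

Let x be the number of squares; then F = 28 + x.
Edge–face incidences: 2E = 6·28 + 4·x = 168 + 4x.
Every vertex has degree 3, so 3V = 2E.
Euler: V − E + F = 2 ⇒ (2E)/3 − E + (28 + x) = 2.
Multiply by 6: 2·(2E) − 3·(2E) + 6·(28 + x) = 12, i.e. 168 + 6x − (168 + 4x) = 12.
Collecting terms: 2x = 12, so x = 6.
Then 2E = 168 + 4·6 = 192, so E = 96, V = 2E/3 = 64, F = 28 + 6 = 34.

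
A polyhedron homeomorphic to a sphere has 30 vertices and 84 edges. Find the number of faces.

Here V − E + F = 2.
F = 2 − V + E = 2 − 30 + 84 = 56.

56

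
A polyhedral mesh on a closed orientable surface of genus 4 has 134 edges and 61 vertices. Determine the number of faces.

67

For a closed orientable surface of genus 4, χ = 2 − 2·4 = -6.
F = -6 − V + E = -6 − 61 + 134 = 67.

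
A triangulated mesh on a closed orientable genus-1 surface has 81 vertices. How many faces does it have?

162

χ = 2 − 2·1 = 0, and every face is a triangle so 3F = 2E.
V − E + F = 0 with E = 3F/2 gives 81 − (3/2 − 1)·F = 0, so F = 162 and E = 243.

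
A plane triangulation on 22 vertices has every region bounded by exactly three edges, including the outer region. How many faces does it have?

40

In a plane triangulation 3F = 2E and V − E + F = 2, so F = 2V − 4 = 2·22 − 4 = 40.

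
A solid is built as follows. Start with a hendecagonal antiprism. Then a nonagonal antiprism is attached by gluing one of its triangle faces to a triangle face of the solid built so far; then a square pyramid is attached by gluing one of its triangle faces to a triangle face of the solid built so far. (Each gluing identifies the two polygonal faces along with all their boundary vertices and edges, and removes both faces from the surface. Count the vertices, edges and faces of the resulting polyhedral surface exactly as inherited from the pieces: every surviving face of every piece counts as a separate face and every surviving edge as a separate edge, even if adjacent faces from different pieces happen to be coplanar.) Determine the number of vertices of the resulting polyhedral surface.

A hendecagonal antiprism: V=22, E=44, F=24.
Attach a nonagonal antiprism (V=18, E=36, F=20) along a 3-gon: merge 3 vertices and 3 edges, delete both glued faces → V=37, E=77, F=42.
Attach a square pyramid (V=5, E=8, F=5) along a 3-gon: merge 3 vertices and 3 edges, delete both glued faces → V=39, E=82, F=45.
Check: V − E + F = 39 − 82 + 45 = 2.

39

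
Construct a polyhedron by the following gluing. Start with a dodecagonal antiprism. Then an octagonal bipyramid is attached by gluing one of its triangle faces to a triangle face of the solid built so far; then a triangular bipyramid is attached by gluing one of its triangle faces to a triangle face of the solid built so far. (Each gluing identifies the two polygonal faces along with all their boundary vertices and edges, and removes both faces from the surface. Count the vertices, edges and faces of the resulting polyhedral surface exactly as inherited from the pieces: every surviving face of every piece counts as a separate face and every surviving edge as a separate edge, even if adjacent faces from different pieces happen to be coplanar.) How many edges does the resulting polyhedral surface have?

A dodecagonal antiprism: V=24, E=48, F=26.
Attach an octagonal bipyramid (V=10, E=24, F=16) along a 3-gon: merge 3 vertices and 3 edges, delete both glued faces → V=31, E=69, F=40.
Attach a triangular bipyramid (V=5, E=9, F=6) along a 3-gon: merge 3 vertices and 3 edges, delete both glued faces → V=33, E=75, F=44.
Check: V − E + F = 33 − 75 + 44 = 2.

75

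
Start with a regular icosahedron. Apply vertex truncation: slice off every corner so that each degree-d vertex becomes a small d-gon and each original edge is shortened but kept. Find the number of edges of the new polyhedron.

The base solid has V = 12, E = 30, F = 20.
Truncation replaces each original edge-end by a new vertex, so V′ = 2E = 60.
Each original edge survives, and each old vertex of degree d contributes d new edges; summing degrees gives Σd = 2E, so E′ = E + 2E = 3E = 90.
Each original face survives and each original vertex becomes one new face: F′ = F + V = 32.

90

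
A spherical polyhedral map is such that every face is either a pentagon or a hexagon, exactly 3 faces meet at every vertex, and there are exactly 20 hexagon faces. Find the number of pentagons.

12

Let x be the number of pentagons; then F = 20 + x.
Edge–face incidences: 2E = 6·20 + 5·x = 120 + 5x.
Every vertex has degree 3, so 3V = 2E.
Euler: V − E + F = 2 ⇒ (2E)/3 − E + (20 + x) = 2.
Multiply by 6: 2·(2E) − 3·(2E) + 6·(20 + x) = 12, i.e. 120 + 6x − (120 + 5x) = 12.
Collecting terms: x = 12.
Then 2E = 120 + 5·12 = 180, so E = 90, V = 2E/3 = 60, F = 20 + 12 = 32.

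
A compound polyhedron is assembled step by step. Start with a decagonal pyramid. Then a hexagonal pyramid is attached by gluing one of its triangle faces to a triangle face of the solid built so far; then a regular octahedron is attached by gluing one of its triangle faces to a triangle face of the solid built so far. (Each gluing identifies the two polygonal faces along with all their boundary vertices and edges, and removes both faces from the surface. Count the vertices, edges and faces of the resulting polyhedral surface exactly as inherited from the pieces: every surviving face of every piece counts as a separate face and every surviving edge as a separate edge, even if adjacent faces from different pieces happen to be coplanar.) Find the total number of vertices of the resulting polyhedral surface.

18

A decagonal pyramid: V=11, E=20, F=11.
Attach a hexagonal pyramid (V=7, E=12, F=7) along a 3-gon: merge 3 vertices and 3 edges, delete both glued faces → V=15, E=29, F=16.
Attach a regular octahedron (V=6, E=12, F=8) along a 3-gon: merge 3 vertices and 3 edges, delete both glued faces → V=18, E=38, F=22.
Check: V − E + F = 18 − 38 + 22 = 2.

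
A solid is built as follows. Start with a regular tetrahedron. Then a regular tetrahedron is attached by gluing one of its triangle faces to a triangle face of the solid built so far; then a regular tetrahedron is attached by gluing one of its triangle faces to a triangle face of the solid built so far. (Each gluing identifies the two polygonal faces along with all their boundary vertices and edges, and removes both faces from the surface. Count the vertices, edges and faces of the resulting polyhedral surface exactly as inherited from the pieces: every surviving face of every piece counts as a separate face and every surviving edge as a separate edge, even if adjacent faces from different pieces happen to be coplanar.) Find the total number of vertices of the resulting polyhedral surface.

A regular tetrahedron: V=4, E=6, F=4.
Attach a regular tetrahedron (V=4, E=6, F=4) along a 3-gon: merge 3 vertices and 3 edges, delete both glued faces → V=5, E=9, F=6.
Attach a regular tetrahedron (V=4, E=6, F=4) along a 3-gon: merge 3 vertices and 3 edges, delete both glued faces → V=6, E=12, F=8.
Check: V − E + F = 6 − 12 + 8 = 2.

6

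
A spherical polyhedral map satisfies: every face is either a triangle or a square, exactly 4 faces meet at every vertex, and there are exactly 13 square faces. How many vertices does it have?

19

Let x be the number of triangles; then F = 13 + x.
Edge–face incidences: 2E = 4·13 + 3·x = 52 + 3x.
Every vertex has degree 4, so 4V = 2E.
Euler: V − E + F = 2 ⇒ (2E)/4 − E + (13 + x) = 2.
Multiply by 8: 2·(2E) − 4·(2E) + 8·(13 + x) = 16, i.e. 104 + 8x − 2·(52 + 3x) = 16.
Collecting terms: 2x = 16, so x = 8.
Then 2E = 52 + 3·8 = 76, so E = 38, V = 2E/4 = 19, F = 13 + 8 = 21.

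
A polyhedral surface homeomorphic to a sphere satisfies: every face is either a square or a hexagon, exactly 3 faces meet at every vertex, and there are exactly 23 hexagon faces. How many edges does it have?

81

Let x be the number of squares; then F = 23 + x.
Edge–face incidences: 2E = 6·23 + 4·x = 138 + 4x.
Every vertex has degree 3, so 3V = 2E.
Euler: V − E + F = 2 ⇒ (2E)/3 − E + (23 + x) = 2.
Multiply by 6: 2·(2E) − 3·(2E) + 6·(23 + x) = 12, i.e. 138 + 6x − (138 + 4x) = 12.
Collecting terms: 2x = 12, so x = 6.
Then 2E = 138 + 4·6 = 162, so E = 81, V = 2E/3 = 54, F = 23 + 6 = 29.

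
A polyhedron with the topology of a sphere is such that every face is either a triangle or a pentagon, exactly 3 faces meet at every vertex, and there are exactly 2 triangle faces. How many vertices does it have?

12

Let x be the number of pentagons; then F = 2 + x.
Edge–face incidences: 2E = 3·2 + 5·x = 6 + 5x.
Every vertex has degree 3, so 3V = 2E.
Euler: V − E + F = 2 ⇒ (2E)/3 − E + (2 + x) = 2.
Multiply by 6: 2·(2E) − 3·(2E) + 6·(2 + x) = 12, i.e. 12 + 6x − (6 + 5x) = 12.
Collecting terms: x + 6 = 12, so x = 6.
Then 2E = 6 + 5·6 = 36, so E = 18, V = 2E/3 = 12, F = 2 + 6 = 8.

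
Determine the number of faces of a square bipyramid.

A bipyramid over an n-gon has 2n triangular faces and n + 2 vertices: V = 4 + 2 = 6, E = 3·4 = 12, F = 2·4 = 8.

8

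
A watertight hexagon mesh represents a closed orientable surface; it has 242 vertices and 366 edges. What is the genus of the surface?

2

Every face is a hexagon and each edge borders two faces, so 6F = 2·366, giving F = 122.
χ = V − E + F = 242 − 366 + 122 = -2.
For a closed orientable surface χ = 2 − 2g, so g = (2 − (-2))/2 = 2.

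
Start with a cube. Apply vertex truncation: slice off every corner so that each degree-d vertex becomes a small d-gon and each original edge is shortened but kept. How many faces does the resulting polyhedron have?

14

The base solid has V = 8, E = 12, F = 6.
Truncation replaces each original edge-end by a new vertex, so V′ = 2E = 24.
Each original edge survives, and each old vertex of degree d contributes d new edges; summing degrees gives Σd = 2E, so E′ = E + 2E = 3E = 36.
Each original face survives and each original vertex becomes one new face: F′ = F + V = 14.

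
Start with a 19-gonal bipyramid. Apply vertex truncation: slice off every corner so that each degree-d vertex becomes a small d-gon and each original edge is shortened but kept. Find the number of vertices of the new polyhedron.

114

The base solid has V = 21, E = 57, F = 38.
Truncation replaces each original edge-end by a new vertex, so V′ = 2E = 114.
Each original edge survives, and each old vertex of degree d contributes d new edges; summing degrees gives Σd = 2E, so E′ = E + 2E = 3E = 171.
Each original face survives and each original vertex becomes one new face: F′ = F + V = 59.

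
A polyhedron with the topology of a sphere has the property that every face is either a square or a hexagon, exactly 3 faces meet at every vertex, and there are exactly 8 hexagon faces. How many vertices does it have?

24

Let x be the number of squares; then F = 8 + x.
Edge–face incidences: 2E = 6·8 + 4·x = 48 + 4x.
Every vertex has degree 3, so 3V = 2E.
Euler: V − E + F = 2 ⇒ (2E)/3 − E + (8 + x) = 2.
Multiply by 6: 2·(2E) − 3·(2E) + 6·(8 + x) = 12, i.e. 48 + 6x − (48 + 4x) = 12.
Collecting terms: 2x = 12, so x = 6.
Then 2E = 48 + 4·6 = 72, so E = 36, V = 2E/3 = 24, F = 8 + 6 = 14.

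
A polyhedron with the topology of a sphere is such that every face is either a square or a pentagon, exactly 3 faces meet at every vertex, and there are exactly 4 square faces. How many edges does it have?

Let x be the number of pentagons; then F = 4 + x.
Edge–face incidences: 2E = 4·4 + 5·x = 16 + 5x.
Every vertex has degree 3, so 3V = 2E.
Euler: V − E + F = 2 ⇒ (2E)/3 − E + (4 + x) = 2.
Multiply by 6: 2·(2E) − 3·(2E) + 6·(4 + x) = 12, i.e. 24 + 6x − (16 + 5x) = 12.
Collecting terms: x + 8 = 12, so x = 4.
Then 2E = 16 + 5·4 = 36, so E = 18, V = 2E/3 = 12, F = 4 + 4 = 8.

18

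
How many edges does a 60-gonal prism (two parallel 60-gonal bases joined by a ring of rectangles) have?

A prism on an n-gon has two n-gon bases and n rectangular sides: V = 2·60 = 120, E = 3·60 = 180, F = 60 + 2 = 62.

180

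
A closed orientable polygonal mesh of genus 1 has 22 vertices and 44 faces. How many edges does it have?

66

For a closed orientable surface of genus 1, χ = 2 − 2·1 = 0.
E = V + F − (0) = 22 + 44 − (0) = 66.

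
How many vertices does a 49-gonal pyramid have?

A pyramid on an n-gon base has one n-gon and n triangles: V = 49 + 1 = 50, E = 2·49 = 98, F = 49 + 1 = 50.

50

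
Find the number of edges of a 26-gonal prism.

A prism on an n-gon has two n-gon bases and n rectangular sides: V = 2·26 = 52, E = 3·26 = 78, F = 26 + 2 = 28.

78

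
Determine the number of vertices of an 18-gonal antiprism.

An antiprism on an n-gon has two n-gon caps and 2n triangles: V = 2·18 = 36, E = 4·18 = 72, F = 2·18 + 2 = 38.

36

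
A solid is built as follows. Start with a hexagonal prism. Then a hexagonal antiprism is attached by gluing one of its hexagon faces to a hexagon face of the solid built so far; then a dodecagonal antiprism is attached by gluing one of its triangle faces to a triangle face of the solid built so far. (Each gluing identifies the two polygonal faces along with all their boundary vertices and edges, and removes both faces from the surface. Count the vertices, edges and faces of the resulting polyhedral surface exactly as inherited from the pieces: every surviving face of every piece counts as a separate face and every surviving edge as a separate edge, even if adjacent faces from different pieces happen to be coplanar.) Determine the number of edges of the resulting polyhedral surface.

A hexagonal prism: V=12, E=18, F=8.
Attach a hexagonal antiprism (V=12, E=24, F=14) along a 6-gon: merge 6 vertices and 6 edges, delete both glued faces → V=18, E=36, F=20.
Attach a dodecagonal antiprism (V=24, E=48, F=26) along a 3-gon: merge 3 vertices and 3 edges, delete both glued faces → V=39, E=81, F=44.
Check: V − E + F = 39 − 81 + 44 = 2.

81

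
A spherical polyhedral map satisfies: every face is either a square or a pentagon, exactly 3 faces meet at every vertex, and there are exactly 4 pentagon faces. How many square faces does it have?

Let x be the number of squares; then F = 4 + x.
Edge–face incidences: 2E = 5·4 + 4·x = 20 + 4x.
Every vertex has degree 3, so 3V = 2E.
Euler: V − E + F = 2 ⇒ (2E)/3 − E + (4 + x) = 2.
Multiply by 6: 2·(2E) − 3·(2E) + 6·(4 + x) = 12, i.e. 24 + 6x − (20 + 4x) = 12.
Collecting terms: 2x + 4 = 12, so 2x = 8, so x = 4.
Then 2E = 20 + 4·4 = 36, so E = 18, V = 2E/3 = 12, F = 4 + 4 = 8.

4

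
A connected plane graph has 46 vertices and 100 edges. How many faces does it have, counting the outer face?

56

Euler's formula for a connected plane graph: V − E + F = 2, so F = 2 − 46 + 100 = 56.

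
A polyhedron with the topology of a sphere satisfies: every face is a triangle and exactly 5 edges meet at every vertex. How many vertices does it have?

12

Each face has 3 edges and each edge borders two faces, so 2E = 3F.
Each vertex has degree 5, so 5V = 2E and hence V = 3F/5.
Euler: V − E + F = 2 ⇒ (3F/5) − (3F/2) + F = 2.
Multiply by 10: (6 − 15 + 10)F = 20, i.e. 1F = 20.
So F = 20, E = 3·20/2 = 30, V = 3·20/5 = 12.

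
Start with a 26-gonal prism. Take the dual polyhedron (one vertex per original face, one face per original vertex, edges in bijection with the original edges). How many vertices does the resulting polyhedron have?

The base solid has V = 52, E = 78, F = 28.
The dual swaps V and F and preserves E: V′ = F = 28, E′ = E = 78, F′ = V = 52.

28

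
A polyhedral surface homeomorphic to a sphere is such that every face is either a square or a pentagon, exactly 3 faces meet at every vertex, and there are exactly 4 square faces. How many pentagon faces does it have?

Let x be the number of pentagons; then F = 4 + x.
Edge–face incidences: 2E = 4·4 + 5·x = 16 + 5x.
Every vertex has degree 3, so 3V = 2E.
Euler: V − E + F = 2 ⇒ (2E)/3 − E + (4 + x) = 2.
Multiply by 6: 2·(2E) − 3·(2E) + 6·(4 + x) = 12, i.e. 24 + 6x − (16 + 5x) = 12.
Collecting terms: x + 8 = 12, so x = 4.
Then 2E = 16 + 5·4 = 36, so E = 18, V = 2E/3 = 12, F = 4 + 4 = 8.

4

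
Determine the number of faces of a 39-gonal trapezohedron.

The n-trapezohedron (dual of the n-antiprism) has V = 2·39 + 2 = 80, E = 4·39 = 156, F = 2·39 = 78.

78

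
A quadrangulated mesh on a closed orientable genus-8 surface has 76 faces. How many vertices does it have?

χ = 2 − 2·8 = -14, and every face is a square so 4F = 2E.
E = 4·76/2 = 152. Then V = -14 + E − F = -14 + 152 − 76 = 62.

62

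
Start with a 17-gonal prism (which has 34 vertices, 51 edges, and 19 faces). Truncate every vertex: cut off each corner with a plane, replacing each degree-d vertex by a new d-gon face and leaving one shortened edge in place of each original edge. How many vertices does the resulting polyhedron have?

Truncation replaces each original edge-end by a new vertex, so V′ = 2E = 102.
Each original edge survives, and each old vertex of degree d contributes d new edges; summing degrees gives Σd = 2E, so E′ = E + 2E = 3E = 153.
Each original face survives and each original vertex becomes one new face: F′ = F + V = 53.

102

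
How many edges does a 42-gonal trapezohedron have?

168

The n-trapezohedron (dual of the n-antiprism) has V = 2·42 + 2 = 86, E = 4·42 = 168, F = 2·42 = 84.
Check: V − E + F = 86 − 168 + 84 = 2.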